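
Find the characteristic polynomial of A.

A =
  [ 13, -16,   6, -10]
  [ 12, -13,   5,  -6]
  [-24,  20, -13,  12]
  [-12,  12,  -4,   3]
x^4 + 10*x^3 + 28*x^2 + 6*x - 45

Expanding det(x·I − A) (e.g. by cofactor expansion or by noting that A is similar to its Jordan form J, which has the same characteristic polynomial as A) gives
  χ_A(x) = x^4 + 10*x^3 + 28*x^2 + 6*x - 45
which factors as (x - 1)*(x + 3)^2*(x + 5). The eigenvalues (with algebraic multiplicities) are λ = -5 with multiplicity 1, λ = -3 with multiplicity 2, λ = 1 with multiplicity 1.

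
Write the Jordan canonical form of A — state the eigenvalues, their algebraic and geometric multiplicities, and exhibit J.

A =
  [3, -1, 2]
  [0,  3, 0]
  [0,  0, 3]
J_2(3) ⊕ J_1(3)

The characteristic polynomial is
  det(x·I − A) = x^3 - 9*x^2 + 27*x - 27 = (x - 3)^3

Eigenvalues and multiplicities (the geometric multiplicity of λ is n − rank(A − λI), which equals the number of Jordan blocks for λ):
  λ = 3: algebraic multiplicity = 3, geometric multiplicity = 2

Determining the block sizes for each eigenvalue:
  λ = 3: 2 blocks summing to 3 forces exactly one block of size 2 and the rest size 1 → block sizes [2, 1]

Assembling the blocks gives a Jordan form
J =
  [3, 1, 0]
  [0, 3, 0]
  [0, 0, 3]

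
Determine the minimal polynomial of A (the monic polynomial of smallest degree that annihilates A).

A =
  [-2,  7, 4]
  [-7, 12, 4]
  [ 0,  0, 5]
x^2 - 10*x + 25

The characteristic polynomial is χ_A(x) = (x - 5)^3, so the eigenvalues are known. The minimal polynomial is
  m_A(x) = Π_λ (x − λ)^{k_λ}
where k_λ is the size of the *largest* Jordan block for λ (equivalently, the smallest k with (A − λI)^k v = 0 for every generalised eigenvector v of λ).

  λ = 5: largest Jordan block has size 2, contributing (x − 5)^2

So m_A(x) = (x - 5)^2 = x^2 - 10*x + 25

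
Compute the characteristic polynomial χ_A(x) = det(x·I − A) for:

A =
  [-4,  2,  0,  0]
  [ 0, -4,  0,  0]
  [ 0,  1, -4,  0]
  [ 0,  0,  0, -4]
x^4 + 16*x^3 + 96*x^2 + 256*x + 256

Expanding det(x·I − A) (e.g. by cofactor expansion or by noting that A is similar to its Jordan form J, which has the same characteristic polynomial as A) gives
  χ_A(x) = x^4 + 16*x^3 + 96*x^2 + 256*x + 256
which factors as (x + 4)^4. The eigenvalues (with algebraic multiplicities) are λ = -4 with multiplicity 4.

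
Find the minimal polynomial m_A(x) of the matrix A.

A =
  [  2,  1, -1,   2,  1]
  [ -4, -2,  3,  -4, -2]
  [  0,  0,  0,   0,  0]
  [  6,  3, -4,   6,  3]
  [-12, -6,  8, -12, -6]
x^3

The characteristic polynomial is χ_A(x) = x^5, so the eigenvalues are known. The minimal polynomial is
  m_A(x) = Π_λ (x − λ)^{k_λ}
where k_λ is the size of the *largest* Jordan block for λ (equivalently, the smallest k with (A − λI)^k v = 0 for every generalised eigenvector v of λ).

  λ = 0: largest Jordan block has size 3, contributing (x − 0)^3

So m_A(x) = x^3 = x^3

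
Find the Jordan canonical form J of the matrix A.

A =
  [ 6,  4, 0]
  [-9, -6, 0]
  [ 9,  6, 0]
J_2(0) ⊕ J_1(0)

The characteristic polynomial is
  det(x·I − A) = x^3

Eigenvalues and multiplicities (the geometric multiplicity of λ is n − rank(A − λI), which equals the number of Jordan blocks for λ):
  λ = 0: algebraic multiplicity = 3, geometric multiplicity = 2

Determining the block sizes for each eigenvalue:
  λ = 0: 2 blocks summing to 3 forces exactly one block of size 2 and the rest size 1 → block sizes [2, 1]

Assembling the blocks gives a Jordan form
J =
  [0, 1, 0]
  [0, 0, 0]
  [0, 0, 0]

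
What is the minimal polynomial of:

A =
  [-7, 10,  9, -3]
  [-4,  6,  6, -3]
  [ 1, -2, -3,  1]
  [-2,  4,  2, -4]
x^2 + 4*x + 4

The characteristic polynomial is χ_A(x) = (x + 2)^4, so the eigenvalues are known. The minimal polynomial is
  m_A(x) = Π_λ (x − λ)^{k_λ}
where k_λ is the size of the *largest* Jordan block for λ (equivalently, the smallest k with (A − λI)^k v = 0 for every generalised eigenvector v of λ).

  λ = -2: largest Jordan block has size 2, contributing (x + 2)^2

So m_A(x) = (x + 2)^2 = x^2 + 4*x + 4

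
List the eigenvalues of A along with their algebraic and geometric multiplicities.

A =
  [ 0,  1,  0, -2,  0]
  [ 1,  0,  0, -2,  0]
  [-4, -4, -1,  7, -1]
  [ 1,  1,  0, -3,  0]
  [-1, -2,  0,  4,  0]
λ = -1: alg = 4, geom = 2; λ = 0: alg = 1, geom = 1

Step 1 — factor the characteristic polynomial to read off the algebraic multiplicities:
  χ_A(x) = x*(x + 1)^4

Step 2 — compute geometric multiplicities via the rank-nullity identity g(λ) = n − rank(A − λI):
  rank(A − (-1)·I) = 3, so dim ker(A − (-1)·I) = n − 3 = 2
  rank(A − (0)·I) = 4, so dim ker(A − (0)·I) = n − 4 = 1

Summary:
  λ = -1: algebraic multiplicity = 4, geometric multiplicity = 2
  λ = 0: algebraic multiplicity = 1, geometric multiplicity = 1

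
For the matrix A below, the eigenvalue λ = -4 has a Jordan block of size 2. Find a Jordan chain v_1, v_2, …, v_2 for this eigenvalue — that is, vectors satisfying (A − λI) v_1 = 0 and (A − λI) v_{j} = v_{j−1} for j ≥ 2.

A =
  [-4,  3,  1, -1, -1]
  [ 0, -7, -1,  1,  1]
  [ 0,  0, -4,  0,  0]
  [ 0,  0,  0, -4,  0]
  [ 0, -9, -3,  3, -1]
A Jordan chain for λ = -4 of length 2:
v_1 = (3, -3, 0, 0, -9)ᵀ
v_2 = (0, 1, 0, 0, 0)ᵀ

Let N = A − (-4)·I. We want v_2 with N^2 v_2 = 0 but N^1 v_2 ≠ 0; then v_{j-1} := N · v_j for j = 2, …, 2.

Pick v_2 = (0, 1, 0, 0, 0)ᵀ.
Then v_1 = N · v_2 = (3, -3, 0, 0, -9)ᵀ.

Sanity check: (A − (-4)·I) v_1 = (0, 0, 0, 0, 0)ᵀ = 0. ✓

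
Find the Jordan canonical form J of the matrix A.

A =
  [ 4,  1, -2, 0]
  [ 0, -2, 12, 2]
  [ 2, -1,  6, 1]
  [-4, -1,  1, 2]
J_2(2) ⊕ J_2(3)

The characteristic polynomial is
  det(x·I − A) = x^4 - 10*x^3 + 37*x^2 - 60*x + 36 = (x - 3)^2*(x - 2)^2

Eigenvalues and multiplicities (the geometric multiplicity of λ is n − rank(A − λI), which equals the number of Jordan blocks for λ):
  λ = 2: algebraic multiplicity = 2, geometric multiplicity = 1
  λ = 3: algebraic multiplicity = 2, geometric multiplicity = 1

Determining the block sizes for each eigenvalue:
  λ = 2: one block (gm = 1), so the single block has size am = 2 → block sizes [2]
  λ = 3: one block (gm = 1), so the single block has size am = 2 → block sizes [2]

Assembling the blocks gives a Jordan form
J =
  [2, 1, 0, 0]
  [0, 2, 0, 0]
  [0, 0, 3, 1]
  [0, 0, 0, 3]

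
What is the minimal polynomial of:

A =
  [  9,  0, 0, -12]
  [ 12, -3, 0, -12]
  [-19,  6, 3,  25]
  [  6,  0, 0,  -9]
x^3 - 3*x^2 - 9*x + 27

The characteristic polynomial is χ_A(x) = (x - 3)^2*(x + 3)^2, so the eigenvalues are known. The minimal polynomial is
  m_A(x) = Π_λ (x − λ)^{k_λ}
where k_λ is the size of the *largest* Jordan block for λ (equivalently, the smallest k with (A − λI)^k v = 0 for every generalised eigenvector v of λ).

  λ = -3: largest Jordan block has size 1, contributing (x + 3)
  λ = 3: largest Jordan block has size 2, contributing (x − 3)^2

So m_A(x) = (x - 3)^2*(x + 3) = x^3 - 3*x^2 - 9*x + 27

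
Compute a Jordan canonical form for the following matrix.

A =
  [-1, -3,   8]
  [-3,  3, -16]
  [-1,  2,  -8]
J_3(-2)

The characteristic polynomial is
  det(x·I − A) = x^3 + 6*x^2 + 12*x + 8 = (x + 2)^3

Eigenvalues and multiplicities (the geometric multiplicity of λ is n − rank(A − λI), which equals the number of Jordan blocks for λ):
  λ = -2: algebraic multiplicity = 3, geometric multiplicity = 1

Determining the block sizes for each eigenvalue:
  λ = -2: one block (gm = 1), so the single block has size am = 3 → block sizes [3]

Assembling the blocks gives a Jordan form
J =
  [-2,  1,  0]
  [ 0, -2,  1]
  [ 0,  0, -2]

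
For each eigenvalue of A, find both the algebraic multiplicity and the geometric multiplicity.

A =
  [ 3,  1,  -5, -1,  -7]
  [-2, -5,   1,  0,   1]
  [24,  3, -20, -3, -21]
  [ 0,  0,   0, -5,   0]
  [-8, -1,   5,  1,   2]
λ = -5: alg = 5, geom = 3

Step 1 — factor the characteristic polynomial to read off the algebraic multiplicities:
  χ_A(x) = (x + 5)^5

Step 2 — compute geometric multiplicities via the rank-nullity identity g(λ) = n − rank(A − λI):
  rank(A − (-5)·I) = 2, so dim ker(A − (-5)·I) = n − 2 = 3

Summary:
  λ = -5: algebraic multiplicity = 5, geometric multiplicity = 3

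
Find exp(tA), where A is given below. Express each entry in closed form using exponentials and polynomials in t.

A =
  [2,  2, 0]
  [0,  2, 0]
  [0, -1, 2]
e^{tA} =
  [exp(2*t), 2*t*exp(2*t), 0]
  [0, exp(2*t), 0]
  [0, -t*exp(2*t), exp(2*t)]

Strategy: write A = P · J · P⁻¹ where J is a Jordan canonical form, so e^{tA} = P · e^{tJ} · P⁻¹, and e^{tJ} can be computed block-by-block.

A has Jordan form
J =
  [2, 1, 0]
  [0, 2, 0]
  [0, 0, 2]
(up to reordering of blocks).

Per-block formulas:
  For a 1×1 block at λ = 2: exp(t · [2]) = [e^(2t)].
  For a 2×2 Jordan block J_2(2): exp(t · J_2(2)) = e^(2t)·(I + t·N), where N is the 2×2 nilpotent shift.

After assembling e^{tJ} and conjugating by P, we get:

e^{tA} =
  [exp(2*t), 2*t*exp(2*t), 0]
  [0, exp(2*t), 0]
  [0, -t*exp(2*t), exp(2*t)]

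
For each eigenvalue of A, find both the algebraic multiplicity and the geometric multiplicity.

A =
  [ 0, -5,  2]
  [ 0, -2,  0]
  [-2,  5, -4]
λ = -2: alg = 3, geom = 2

Step 1 — factor the characteristic polynomial to read off the algebraic multiplicities:
  χ_A(x) = (x + 2)^3

Step 2 — compute geometric multiplicities via the rank-nullity identity g(λ) = n − rank(A − λI):
  rank(A − (-2)·I) = 1, so dim ker(A − (-2)·I) = n − 1 = 2

Summary:
  λ = -2: algebraic multiplicity = 3, geometric multiplicity = 2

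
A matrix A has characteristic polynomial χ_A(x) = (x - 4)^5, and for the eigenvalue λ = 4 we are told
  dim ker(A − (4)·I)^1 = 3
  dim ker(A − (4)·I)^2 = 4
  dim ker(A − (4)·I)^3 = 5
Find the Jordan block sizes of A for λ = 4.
Block sizes for λ = 4: [3, 1, 1]

From the dimensions of kernels of powers, the number of Jordan blocks of size at least j is d_j − d_{j−1} where d_j = dim ker(N^j) (with d_0 = 0). Computing the differences gives [3, 1, 1].
The number of blocks of size exactly k is (#blocks of size ≥ k) − (#blocks of size ≥ k + 1), so the partition is: 2 block(s) of size 1, 1 block(s) of size 3.
In nonincreasing order the block sizes are [3, 1, 1].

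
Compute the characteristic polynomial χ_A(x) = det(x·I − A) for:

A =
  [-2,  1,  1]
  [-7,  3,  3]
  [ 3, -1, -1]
x^3

Expanding det(x·I − A) (e.g. by cofactor expansion or by noting that A is similar to its Jordan form J, which has the same characteristic polynomial as A) gives
  χ_A(x) = x^3
which factors as x^3. The eigenvalues (with algebraic multiplicities) are λ = 0 with multiplicity 3.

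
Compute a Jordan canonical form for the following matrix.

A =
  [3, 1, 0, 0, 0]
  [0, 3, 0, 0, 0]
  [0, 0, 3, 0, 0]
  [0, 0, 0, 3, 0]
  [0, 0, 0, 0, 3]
J_2(3) ⊕ J_1(3) ⊕ J_1(3) ⊕ J_1(3)

The characteristic polynomial is
  det(x·I − A) = x^5 - 15*x^4 + 90*x^3 - 270*x^2 + 405*x - 243 = (x - 3)^5

Eigenvalues and multiplicities (the geometric multiplicity of λ is n − rank(A − λI), which equals the number of Jordan blocks for λ):
  λ = 3: algebraic multiplicity = 5, geometric multiplicity = 4

Determining the block sizes for each eigenvalue:
  λ = 3: 4 blocks summing to 5 forces exactly one block of size 2 and the rest size 1 → block sizes [2, 1, 1, 1]

Assembling the blocks gives a Jordan form
J =
  [3, 1, 0, 0, 0]
  [0, 3, 0, 0, 0]
  [0, 0, 3, 0, 0]
  [0, 0, 0, 3, 0]
  [0, 0, 0, 0, 3]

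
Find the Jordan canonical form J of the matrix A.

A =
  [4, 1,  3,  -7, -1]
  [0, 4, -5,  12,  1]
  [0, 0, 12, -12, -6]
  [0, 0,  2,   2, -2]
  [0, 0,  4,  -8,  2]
J_3(4) ⊕ J_1(6) ⊕ J_1(6)

The characteristic polynomial is
  det(x·I − A) = x^5 - 24*x^4 + 228*x^3 - 1072*x^2 + 2496*x - 2304 = (x - 6)^2*(x - 4)^3

Eigenvalues and multiplicities (the geometric multiplicity of λ is n − rank(A − λI), which equals the number of Jordan blocks for λ):
  λ = 4: algebraic multiplicity = 3, geometric multiplicity = 1
  λ = 6: algebraic multiplicity = 2, geometric multiplicity = 2

Determining the block sizes for each eigenvalue:
  λ = 4: one block (gm = 1), so the single block has size am = 3 → block sizes [3]
  λ = 6: gm = am = 2, so every block has size 1 → block sizes [1, 1]

Assembling the blocks gives a Jordan form
J =
  [4, 1, 0, 0, 0]
  [0, 4, 1, 0, 0]
  [0, 0, 4, 0, 0]
  [0, 0, 0, 6, 0]
  [0, 0, 0, 0, 6]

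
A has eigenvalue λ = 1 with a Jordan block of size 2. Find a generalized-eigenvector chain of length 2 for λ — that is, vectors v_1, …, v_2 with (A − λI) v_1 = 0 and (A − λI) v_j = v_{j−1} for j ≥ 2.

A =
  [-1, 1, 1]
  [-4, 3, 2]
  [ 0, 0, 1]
A Jordan chain for λ = 1 of length 2:
v_1 = (-2, -4, 0)ᵀ
v_2 = (1, 0, 0)ᵀ

Let N = A − (1)·I. We want v_2 with N^2 v_2 = 0 but N^1 v_2 ≠ 0; then v_{j-1} := N · v_j for j = 2, …, 2.

Pick v_2 = (1, 0, 0)ᵀ.
Then v_1 = N · v_2 = (-2, -4, 0)ᵀ.

Sanity check: (A − (1)·I) v_1 = (0, 0, 0)ᵀ = 0. ✓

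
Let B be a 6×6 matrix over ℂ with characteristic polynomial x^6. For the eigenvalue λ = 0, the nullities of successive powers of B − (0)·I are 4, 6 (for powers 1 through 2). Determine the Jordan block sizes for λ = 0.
Block sizes for λ = 0: [2, 2, 1, 1]

From the dimensions of kernels of powers, the number of Jordan blocks of size at least j is d_j − d_{j−1} where d_j = dim ker(N^j) (with d_0 = 0). Computing the differences gives [4, 2].
The number of blocks of size exactly k is (#blocks of size ≥ k) − (#blocks of size ≥ k + 1), so the partition is: 2 block(s) of size 1, 2 block(s) of size 2.
In nonincreasing order the block sizes are [2, 2, 1, 1].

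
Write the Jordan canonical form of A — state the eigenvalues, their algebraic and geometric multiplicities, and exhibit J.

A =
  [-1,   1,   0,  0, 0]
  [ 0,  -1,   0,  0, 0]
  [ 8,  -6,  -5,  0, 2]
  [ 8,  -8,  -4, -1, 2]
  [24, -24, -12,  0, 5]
J_2(-1) ⊕ J_1(-1) ⊕ J_1(-1) ⊕ J_1(1)

The characteristic polynomial is
  det(x·I − A) = x^5 + 3*x^4 + 2*x^3 - 2*x^2 - 3*x - 1 = (x - 1)*(x + 1)^4

Eigenvalues and multiplicities (the geometric multiplicity of λ is n − rank(A − λI), which equals the number of Jordan blocks for λ):
  λ = -1: algebraic multiplicity = 4, geometric multiplicity = 3
  λ = 1: algebraic multiplicity = 1, geometric multiplicity = 1

Determining the block sizes for each eigenvalue:
  λ = -1: 3 blocks summing to 4 forces exactly one block of size 2 and the rest size 1 → block sizes [2, 1, 1]
  λ = 1: one block (gm = 1), so the single block has size am = 1 → block sizes [1]

Assembling the blocks gives a Jordan form
J =
  [-1,  1,  0,  0, 0]
  [ 0, -1,  0,  0, 0]
  [ 0,  0, -1,  0, 0]
  [ 0,  0,  0, -1, 0]
  [ 0,  0,  0,  0, 1]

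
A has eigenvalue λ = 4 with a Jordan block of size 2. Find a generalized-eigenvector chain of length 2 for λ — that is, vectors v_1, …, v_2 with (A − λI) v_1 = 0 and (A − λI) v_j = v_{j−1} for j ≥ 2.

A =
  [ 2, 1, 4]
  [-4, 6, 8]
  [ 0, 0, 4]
A Jordan chain for λ = 4 of length 2:
v_1 = (-2, -4, 0)ᵀ
v_2 = (1, 0, 0)ᵀ

Let N = A − (4)·I. We want v_2 with N^2 v_2 = 0 but N^1 v_2 ≠ 0; then v_{j-1} := N · v_j for j = 2, …, 2.

Pick v_2 = (1, 0, 0)ᵀ.
Then v_1 = N · v_2 = (-2, -4, 0)ᵀ.

Sanity check: (A − (4)·I) v_1 = (0, 0, 0)ᵀ = 0. ✓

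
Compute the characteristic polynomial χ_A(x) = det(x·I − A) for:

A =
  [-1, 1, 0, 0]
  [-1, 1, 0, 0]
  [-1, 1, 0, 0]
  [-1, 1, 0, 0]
x^4

Expanding det(x·I − A) (e.g. by cofactor expansion or by noting that A is similar to its Jordan form J, which has the same characteristic polynomial as A) gives
  χ_A(x) = x^4
which factors as x^4. The eigenvalues (with algebraic multiplicities) are λ = 0 with multiplicity 4.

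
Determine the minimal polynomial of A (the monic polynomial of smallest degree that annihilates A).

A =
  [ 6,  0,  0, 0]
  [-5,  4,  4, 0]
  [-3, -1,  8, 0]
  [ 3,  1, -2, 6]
x^3 - 18*x^2 + 108*x - 216

The characteristic polynomial is χ_A(x) = (x - 6)^4, so the eigenvalues are known. The minimal polynomial is
  m_A(x) = Π_λ (x − λ)^{k_λ}
where k_λ is the size of the *largest* Jordan block for λ (equivalently, the smallest k with (A − λI)^k v = 0 for every generalised eigenvector v of λ).

  λ = 6: largest Jordan block has size 3, contributing (x − 6)^3

So m_A(x) = (x - 6)^3 = x^3 - 18*x^2 + 108*x - 216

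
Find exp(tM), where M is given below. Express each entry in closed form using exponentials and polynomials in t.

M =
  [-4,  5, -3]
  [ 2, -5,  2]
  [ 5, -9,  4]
e^{tM} =
  [-t*exp(-t) + exp(-3*t), t*exp(-t) + 2*exp(-t) - 2*exp(-3*t), -t*exp(-t) - exp(-t) + exp(-3*t)]
  [exp(-t) - exp(-3*t), -exp(-t) + 2*exp(-3*t), exp(-t) - exp(-3*t)]
  [t*exp(-t) + 2*exp(-t) - 2*exp(-3*t), -t*exp(-t) - 4*exp(-t) + 4*exp(-3*t), t*exp(-t) + 3*exp(-t) - 2*exp(-3*t)]

Strategy: write M = P · J · P⁻¹ where J is a Jordan canonical form, so e^{tM} = P · e^{tJ} · P⁻¹, and e^{tJ} can be computed block-by-block.

M has Jordan form
J =
  [-3,  0,  0]
  [ 0, -1,  1]
  [ 0,  0, -1]
(up to reordering of blocks).

Per-block formulas:
  For a 1×1 block at λ = -3: exp(t · [-3]) = [e^(-3t)].
  For a 2×2 Jordan block J_2(-1): exp(t · J_2(-1)) = e^(-1t)·(I + t·N), where N is the 2×2 nilpotent shift.

After assembling e^{tJ} and conjugating by P, we get:

e^{tM} =
  [-t*exp(-t) + exp(-3*t), t*exp(-t) + 2*exp(-t) - 2*exp(-3*t), -t*exp(-t) - exp(-t) + exp(-3*t)]
  [exp(-t) - exp(-3*t), -exp(-t) + 2*exp(-3*t), exp(-t) - exp(-3*t)]
  [t*exp(-t) + 2*exp(-t) - 2*exp(-3*t), -t*exp(-t) - 4*exp(-t) + 4*exp(-3*t), t*exp(-t) + 3*exp(-t) - 2*exp(-3*t)]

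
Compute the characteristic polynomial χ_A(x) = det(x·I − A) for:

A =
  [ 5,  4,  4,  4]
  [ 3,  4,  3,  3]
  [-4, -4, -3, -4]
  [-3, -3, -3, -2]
x^4 - 4*x^3 + 6*x^2 - 4*x + 1

Expanding det(x·I − A) (e.g. by cofactor expansion or by noting that A is similar to its Jordan form J, which has the same characteristic polynomial as A) gives
  χ_A(x) = x^4 - 4*x^3 + 6*x^2 - 4*x + 1
which factors as (x - 1)^4. The eigenvalues (with algebraic multiplicities) are λ = 1 with multiplicity 4.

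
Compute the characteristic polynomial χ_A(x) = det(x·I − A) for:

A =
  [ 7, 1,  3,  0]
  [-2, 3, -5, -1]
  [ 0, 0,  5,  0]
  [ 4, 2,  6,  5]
x^4 - 20*x^3 + 150*x^2 - 500*x + 625

Expanding det(x·I − A) (e.g. by cofactor expansion or by noting that A is similar to its Jordan form J, which has the same characteristic polynomial as A) gives
  χ_A(x) = x^4 - 20*x^3 + 150*x^2 - 500*x + 625
which factors as (x - 5)^4. The eigenvalues (with algebraic multiplicities) are λ = 5 with multiplicity 4.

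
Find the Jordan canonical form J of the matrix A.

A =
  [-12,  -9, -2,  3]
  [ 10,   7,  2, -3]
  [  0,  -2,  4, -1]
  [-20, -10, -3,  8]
J_1(-2) ⊕ J_3(3)

The characteristic polynomial is
  det(x·I − A) = x^4 - 7*x^3 + 9*x^2 + 27*x - 54 = (x - 3)^3*(x + 2)

Eigenvalues and multiplicities (the geometric multiplicity of λ is n − rank(A − λI), which equals the number of Jordan blocks for λ):
  λ = -2: algebraic multiplicity = 1, geometric multiplicity = 1
  λ = 3: algebraic multiplicity = 3, geometric multiplicity = 1

Determining the block sizes for each eigenvalue:
  λ = -2: one block (gm = 1), so the single block has size am = 1 → block sizes [1]
  λ = 3: one block (gm = 1), so the single block has size am = 3 → block sizes [3]

Assembling the blocks gives a Jordan form
J =
  [-2, 0, 0, 0]
  [ 0, 3, 1, 0]
  [ 0, 0, 3, 1]
  [ 0, 0, 0, 3]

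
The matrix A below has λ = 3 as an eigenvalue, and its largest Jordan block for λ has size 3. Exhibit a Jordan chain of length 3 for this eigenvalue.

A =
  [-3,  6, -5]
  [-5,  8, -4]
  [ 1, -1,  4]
A Jordan chain for λ = 3 of length 3:
v_1 = (1, 1, 0)ᵀ
v_2 = (-6, -5, 1)ᵀ
v_3 = (1, 0, 0)ᵀ

Let N = A − (3)·I. We want v_3 with N^3 v_3 = 0 but N^2 v_3 ≠ 0; then v_{j-1} := N · v_j for j = 3, …, 2.

Pick v_3 = (1, 0, 0)ᵀ.
Then v_2 = N · v_3 = (-6, -5, 1)ᵀ.
Then v_1 = N · v_2 = (1, 1, 0)ᵀ.

Sanity check: (A − (3)·I) v_1 = (0, 0, 0)ᵀ = 0. ✓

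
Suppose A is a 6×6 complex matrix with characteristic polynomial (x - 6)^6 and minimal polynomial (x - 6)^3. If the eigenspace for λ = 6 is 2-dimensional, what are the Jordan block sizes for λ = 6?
Block sizes for λ = 6: [3, 3]

Step 1 — from the characteristic polynomial, algebraic multiplicity of λ = 6 is 6. From dim ker(A − (6)·I) = 2, there are exactly 2 Jordan blocks for λ = 6.
Step 2 — from the minimal polynomial, the factor (x − 6)^3 tells us the largest block for λ = 6 has size 3.
Step 3 — with total size 6, 2 blocks, and largest block 3, the block sizes (in nonincreasing order) are [3, 3].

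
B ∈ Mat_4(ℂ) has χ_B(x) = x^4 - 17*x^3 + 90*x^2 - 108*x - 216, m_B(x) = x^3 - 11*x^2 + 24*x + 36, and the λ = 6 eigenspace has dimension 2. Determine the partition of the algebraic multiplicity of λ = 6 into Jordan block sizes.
Block sizes for λ = 6: [2, 1]

Step 1 — from the characteristic polynomial, algebraic multiplicity of λ = 6 is 3. From dim ker(B − (6)·I) = 2, there are exactly 2 Jordan blocks for λ = 6.
Step 2 — from the minimal polynomial, the factor (x − 6)^2 tells us the largest block for λ = 6 has size 2.
Step 3 — with total size 3, 2 blocks, and largest block 2, the block sizes (in nonincreasing order) are [2, 1].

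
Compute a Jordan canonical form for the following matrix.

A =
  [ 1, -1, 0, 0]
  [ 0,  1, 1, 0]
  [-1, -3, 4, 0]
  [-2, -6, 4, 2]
J_3(2) ⊕ J_1(2)

The characteristic polynomial is
  det(x·I − A) = x^4 - 8*x^3 + 24*x^2 - 32*x + 16 = (x - 2)^4

Eigenvalues and multiplicities (the geometric multiplicity of λ is n − rank(A − λI), which equals the number of Jordan blocks for λ):
  λ = 2: algebraic multiplicity = 4, geometric multiplicity = 2

Determining the block sizes for each eigenvalue:
  λ = 2: with am = 4 and gm = 2, the partition is not yet determined (e.g. several partitions of 4 into 2 parts exist). Let N = A − (2)·I. Computing rank(N^1) = 2, rank(N^2) = 1, rank(N^3) = 0; the number of blocks of size ≥ j is rank(N^{j−1}) − rank(N^j), giving [2, 1, 1]. So we have 1 block(s) of size 3, 1 block(s) of size 1 → block sizes [3, 1]

Assembling the blocks gives a Jordan form
J =
  [2, 1, 0, 0]
  [0, 2, 1, 0]
  [0, 0, 2, 0]
  [0, 0, 0, 2]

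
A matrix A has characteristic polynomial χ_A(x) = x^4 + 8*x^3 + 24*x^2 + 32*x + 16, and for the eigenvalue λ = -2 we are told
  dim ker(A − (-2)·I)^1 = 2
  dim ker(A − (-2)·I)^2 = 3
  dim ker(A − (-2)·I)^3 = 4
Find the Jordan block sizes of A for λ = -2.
Block sizes for λ = -2: [3, 1]

From the dimensions of kernels of powers, the number of Jordan blocks of size at least j is d_j − d_{j−1} where d_j = dim ker(N^j) (with d_0 = 0). Computing the differences gives [2, 1, 1].
The number of blocks of size exactly k is (#blocks of size ≥ k) − (#blocks of size ≥ k + 1), so the partition is: 1 block(s) of size 1, 1 block(s) of size 3.
In nonincreasing order the block sizes are [3, 1].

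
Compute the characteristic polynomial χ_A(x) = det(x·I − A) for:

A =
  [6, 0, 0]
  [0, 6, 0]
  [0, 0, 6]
x^3 - 18*x^2 + 108*x - 216

Expanding det(x·I − A) (e.g. by cofactor expansion or by noting that A is similar to its Jordan form J, which has the same characteristic polynomial as A) gives
  χ_A(x) = x^3 - 18*x^2 + 108*x - 216
which factors as (x - 6)^3. The eigenvalues (with algebraic multiplicities) are λ = 6 with multiplicity 3.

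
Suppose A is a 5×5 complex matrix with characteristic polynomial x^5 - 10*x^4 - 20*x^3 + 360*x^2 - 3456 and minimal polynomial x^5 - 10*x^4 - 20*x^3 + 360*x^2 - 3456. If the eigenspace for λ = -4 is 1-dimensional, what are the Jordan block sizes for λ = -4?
Block sizes for λ = -4: [2]

Step 1 — from the characteristic polynomial, algebraic multiplicity of λ = -4 is 2. From dim ker(A − (-4)·I) = 1, there are exactly 1 Jordan blocks for λ = -4.
Step 2 — from the minimal polynomial, the factor (x + 4)^2 tells us the largest block for λ = -4 has size 2.
Step 3 — with total size 2, 1 blocks, and largest block 2, the block sizes (in nonincreasing order) are [2].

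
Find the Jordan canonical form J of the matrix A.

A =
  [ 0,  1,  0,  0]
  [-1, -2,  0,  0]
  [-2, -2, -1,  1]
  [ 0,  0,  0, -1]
J_2(-1) ⊕ J_2(-1)

The characteristic polynomial is
  det(x·I − A) = x^4 + 4*x^3 + 6*x^2 + 4*x + 1 = (x + 1)^4

Eigenvalues and multiplicities (the geometric multiplicity of λ is n − rank(A − λI), which equals the number of Jordan blocks for λ):
  λ = -1: algebraic multiplicity = 4, geometric multiplicity = 2

Determining the block sizes for each eigenvalue:
  λ = -1: with am = 4 and gm = 2, the partition is not yet determined (e.g. several partitions of 4 into 2 parts exist). Let N = A − (-1)·I. Computing rank(N^1) = 2, rank(N^2) = 0; the number of blocks of size ≥ j is rank(N^{j−1}) − rank(N^j), giving [2, 2]. So we have 2 block(s) of size 2 → block sizes [2, 2]

Assembling the blocks gives a Jordan form
J =
  [-1,  1,  0,  0]
  [ 0, -1,  0,  0]
  [ 0,  0, -1,  1]
  [ 0,  0,  0, -1]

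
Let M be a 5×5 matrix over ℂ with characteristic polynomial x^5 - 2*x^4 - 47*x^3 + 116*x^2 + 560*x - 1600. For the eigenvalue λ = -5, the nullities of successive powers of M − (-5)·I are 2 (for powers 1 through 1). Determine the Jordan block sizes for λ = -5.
Block sizes for λ = -5: [1, 1]

From the dimensions of kernels of powers, the number of Jordan blocks of size at least j is d_j − d_{j−1} where d_j = dim ker(N^j) (with d_0 = 0). Computing the differences gives [2].
The number of blocks of size exactly k is (#blocks of size ≥ k) − (#blocks of size ≥ k + 1), so the partition is: 2 block(s) of size 1.
In nonincreasing order the block sizes are [1, 1].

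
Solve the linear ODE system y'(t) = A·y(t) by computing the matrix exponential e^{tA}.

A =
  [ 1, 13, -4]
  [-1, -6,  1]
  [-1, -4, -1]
e^{tA} =
  [3*t*exp(-2*t) + exp(-2*t), 3*t^2*exp(-2*t)/2 + 13*t*exp(-2*t), -3*t^2*exp(-2*t)/2 - 4*t*exp(-2*t)]
  [-t*exp(-2*t), -t^2*exp(-2*t)/2 - 4*t*exp(-2*t) + exp(-2*t), t^2*exp(-2*t)/2 + t*exp(-2*t)]
  [-t*exp(-2*t), -t^2*exp(-2*t)/2 - 4*t*exp(-2*t), t^2*exp(-2*t)/2 + t*exp(-2*t) + exp(-2*t)]

Strategy: write A = P · J · P⁻¹ where J is a Jordan canonical form, so e^{tA} = P · e^{tJ} · P⁻¹, and e^{tJ} can be computed block-by-block.

A has Jordan form
J =
  [-2,  1,  0]
  [ 0, -2,  1]
  [ 0,  0, -2]
(up to reordering of blocks).

Per-block formulas:
  For a 3×3 Jordan block J_3(-2): exp(t · J_3(-2)) = e^(-2t)·(I + t·N + (t^2/2)·N^2), where N is the 3×3 nilpotent shift.

After assembling e^{tJ} and conjugating by P, we get:

e^{tA} =
  [3*t*exp(-2*t) + exp(-2*t), 3*t^2*exp(-2*t)/2 + 13*t*exp(-2*t), -3*t^2*exp(-2*t)/2 - 4*t*exp(-2*t)]
  [-t*exp(-2*t), -t^2*exp(-2*t)/2 - 4*t*exp(-2*t) + exp(-2*t), t^2*exp(-2*t)/2 + t*exp(-2*t)]
  [-t*exp(-2*t), -t^2*exp(-2*t)/2 - 4*t*exp(-2*t), t^2*exp(-2*t)/2 + t*exp(-2*t) + exp(-2*t)]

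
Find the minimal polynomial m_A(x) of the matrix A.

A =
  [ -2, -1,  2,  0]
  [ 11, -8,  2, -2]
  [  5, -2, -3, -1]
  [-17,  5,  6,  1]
x^2 + 6*x + 9

The characteristic polynomial is χ_A(x) = (x + 3)^4, so the eigenvalues are known. The minimal polynomial is
  m_A(x) = Π_λ (x − λ)^{k_λ}
where k_λ is the size of the *largest* Jordan block for λ (equivalently, the smallest k with (A − λI)^k v = 0 for every generalised eigenvector v of λ).

  λ = -3: largest Jordan block has size 2, contributing (x + 3)^2

So m_A(x) = (x + 3)^2 = x^2 + 6*x + 9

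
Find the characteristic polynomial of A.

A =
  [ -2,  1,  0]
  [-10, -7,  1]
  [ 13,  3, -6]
x^3 + 15*x^2 + 75*x + 125

Expanding det(x·I − A) (e.g. by cofactor expansion or by noting that A is similar to its Jordan form J, which has the same characteristic polynomial as A) gives
  χ_A(x) = x^3 + 15*x^2 + 75*x + 125
which factors as (x + 5)^3. The eigenvalues (with algebraic multiplicities) are λ = -5 with multiplicity 3.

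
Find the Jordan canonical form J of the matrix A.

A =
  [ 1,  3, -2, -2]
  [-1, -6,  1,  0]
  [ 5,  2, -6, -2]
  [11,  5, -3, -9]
J_3(-5) ⊕ J_1(-5)

The characteristic polynomial is
  det(x·I − A) = x^4 + 20*x^3 + 150*x^2 + 500*x + 625 = (x + 5)^4

Eigenvalues and multiplicities (the geometric multiplicity of λ is n − rank(A − λI), which equals the number of Jordan blocks for λ):
  λ = -5: algebraic multiplicity = 4, geometric multiplicity = 2

Determining the block sizes for each eigenvalue:
  λ = -5: with am = 4 and gm = 2, the partition is not yet determined (e.g. several partitions of 4 into 2 parts exist). Let N = A − (-5)·I. Computing rank(N^1) = 2, rank(N^2) = 1, rank(N^3) = 0; the number of blocks of size ≥ j is rank(N^{j−1}) − rank(N^j), giving [2, 1, 1]. So we have 1 block(s) of size 3, 1 block(s) of size 1 → block sizes [3, 1]

Assembling the blocks gives a Jordan form
J =
  [-5,  1,  0,  0]
  [ 0, -5,  1,  0]
  [ 0,  0, -5,  0]
  [ 0,  0,  0, -5]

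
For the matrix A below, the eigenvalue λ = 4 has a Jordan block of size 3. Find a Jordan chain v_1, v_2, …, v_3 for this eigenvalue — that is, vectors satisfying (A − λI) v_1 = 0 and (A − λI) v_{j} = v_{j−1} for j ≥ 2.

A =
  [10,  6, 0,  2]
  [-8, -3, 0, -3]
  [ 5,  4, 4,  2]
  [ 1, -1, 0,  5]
A Jordan chain for λ = 4 of length 3:
v_1 = (-10, 5, 0, 15)ᵀ
v_2 = (6, -8, 5, 1)ᵀ
v_3 = (1, 0, 0, 0)ᵀ

Let N = A − (4)·I. We want v_3 with N^3 v_3 = 0 but N^2 v_3 ≠ 0; then v_{j-1} := N · v_j for j = 3, …, 2.

Pick v_3 = (1, 0, 0, 0)ᵀ.
Then v_2 = N · v_3 = (6, -8, 5, 1)ᵀ.
Then v_1 = N · v_2 = (-10, 5, 0, 15)ᵀ.

Sanity check: (A − (4)·I) v_1 = (0, 0, 0, 0)ᵀ = 0. ✓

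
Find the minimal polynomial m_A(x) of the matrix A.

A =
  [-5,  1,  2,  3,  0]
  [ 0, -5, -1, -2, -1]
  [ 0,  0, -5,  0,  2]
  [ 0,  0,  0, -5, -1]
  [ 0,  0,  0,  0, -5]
x^3 + 15*x^2 + 75*x + 125

The characteristic polynomial is χ_A(x) = (x + 5)^5, so the eigenvalues are known. The minimal polynomial is
  m_A(x) = Π_λ (x − λ)^{k_λ}
where k_λ is the size of the *largest* Jordan block for λ (equivalently, the smallest k with (A − λI)^k v = 0 for every generalised eigenvector v of λ).

  λ = -5: largest Jordan block has size 3, contributing (x + 5)^3

So m_A(x) = (x + 5)^3 = x^3 + 15*x^2 + 75*x + 125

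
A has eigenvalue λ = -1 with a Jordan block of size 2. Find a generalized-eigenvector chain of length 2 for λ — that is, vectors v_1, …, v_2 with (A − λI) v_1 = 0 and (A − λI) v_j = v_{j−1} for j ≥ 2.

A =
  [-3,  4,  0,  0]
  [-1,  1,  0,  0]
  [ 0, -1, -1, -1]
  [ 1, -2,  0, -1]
A Jordan chain for λ = -1 of length 2:
v_1 = (-2, -1, 0, 1)ᵀ
v_2 = (1, 0, 0, 0)ᵀ

Let N = A − (-1)·I. We want v_2 with N^2 v_2 = 0 but N^1 v_2 ≠ 0; then v_{j-1} := N · v_j for j = 2, …, 2.

Pick v_2 = (1, 0, 0, 0)ᵀ.
Then v_1 = N · v_2 = (-2, -1, 0, 1)ᵀ.

Sanity check: (A − (-1)·I) v_1 = (0, 0, 0, 0)ᵀ = 0. ✓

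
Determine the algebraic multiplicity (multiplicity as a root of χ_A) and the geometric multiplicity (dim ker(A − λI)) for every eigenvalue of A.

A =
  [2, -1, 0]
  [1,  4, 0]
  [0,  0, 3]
λ = 3: alg = 3, geom = 2

Step 1 — factor the characteristic polynomial to read off the algebraic multiplicities:
  χ_A(x) = (x - 3)^3

Step 2 — compute geometric multiplicities via the rank-nullity identity g(λ) = n − rank(A − λI):
  rank(A − (3)·I) = 1, so dim ker(A − (3)·I) = n − 1 = 2

Summary:
  λ = 3: algebraic multiplicity = 3, geometric multiplicity = 2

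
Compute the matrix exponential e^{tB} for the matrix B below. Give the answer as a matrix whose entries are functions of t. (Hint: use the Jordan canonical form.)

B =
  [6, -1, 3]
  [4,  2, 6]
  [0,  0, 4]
e^{tB} =
  [2*t*exp(4*t) + exp(4*t), -t*exp(4*t), 3*t*exp(4*t)]
  [4*t*exp(4*t), -2*t*exp(4*t) + exp(4*t), 6*t*exp(4*t)]
  [0, 0, exp(4*t)]

Strategy: write B = P · J · P⁻¹ where J is a Jordan canonical form, so e^{tB} = P · e^{tJ} · P⁻¹, and e^{tJ} can be computed block-by-block.

B has Jordan form
J =
  [4, 1, 0]
  [0, 4, 0]
  [0, 0, 4]
(up to reordering of blocks).

Per-block formulas:
  For a 1×1 block at λ = 4: exp(t · [4]) = [e^(4t)].
  For a 2×2 Jordan block J_2(4): exp(t · J_2(4)) = e^(4t)·(I + t·N), where N is the 2×2 nilpotent shift.

After assembling e^{tJ} and conjugating by P, we get:

e^{tB} =
  [2*t*exp(4*t) + exp(4*t), -t*exp(4*t), 3*t*exp(4*t)]
  [4*t*exp(4*t), -2*t*exp(4*t) + exp(4*t), 6*t*exp(4*t)]
  [0, 0, exp(4*t)]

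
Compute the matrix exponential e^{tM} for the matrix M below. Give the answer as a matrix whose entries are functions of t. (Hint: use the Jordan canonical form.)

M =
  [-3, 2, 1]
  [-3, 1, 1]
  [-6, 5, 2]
e^{tM} =
  [-3*t^2/2 - 3*t + 1, t^2/2 + 2*t, t^2/2 + t]
  [-3*t, t + 1, t]
  [-9*t^2/2 - 6*t, 3*t^2/2 + 5*t, 3*t^2/2 + 2*t + 1]

Strategy: write M = P · J · P⁻¹ where J is a Jordan canonical form, so e^{tM} = P · e^{tJ} · P⁻¹, and e^{tJ} can be computed block-by-block.

M has Jordan form
J =
  [0, 1, 0]
  [0, 0, 1]
  [0, 0, 0]
(up to reordering of blocks).

Per-block formulas:
  For a 3×3 Jordan block J_3(0): exp(t · J_3(0)) = e^(0t)·(I + t·N + (t^2/2)·N^2), where N is the 3×3 nilpotent shift.

After assembling e^{tJ} and conjugating by P, we get:

e^{tM} =
  [-3*t^2/2 - 3*t + 1, t^2/2 + 2*t, t^2/2 + t]
  [-3*t, t + 1, t]
  [-9*t^2/2 - 6*t, 3*t^2/2 + 5*t, 3*t^2/2 + 2*t + 1]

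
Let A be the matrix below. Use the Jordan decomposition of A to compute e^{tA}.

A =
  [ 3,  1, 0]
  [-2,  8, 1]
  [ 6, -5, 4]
e^{tA} =
  [t^2*exp(5*t) - 2*t*exp(5*t) + exp(5*t), t^2*exp(5*t)/2 + t*exp(5*t), t^2*exp(5*t)/2]
  [2*t^2*exp(5*t) - 2*t*exp(5*t), t^2*exp(5*t) + 3*t*exp(5*t) + exp(5*t), t^2*exp(5*t) + t*exp(5*t)]
  [-4*t^2*exp(5*t) + 6*t*exp(5*t), -2*t^2*exp(5*t) - 5*t*exp(5*t), -2*t^2*exp(5*t) - t*exp(5*t) + exp(5*t)]

Strategy: write A = P · J · P⁻¹ where J is a Jordan canonical form, so e^{tA} = P · e^{tJ} · P⁻¹, and e^{tJ} can be computed block-by-block.

A has Jordan form
J =
  [5, 1, 0]
  [0, 5, 1]
  [0, 0, 5]
(up to reordering of blocks).

Per-block formulas:
  For a 3×3 Jordan block J_3(5): exp(t · J_3(5)) = e^(5t)·(I + t·N + (t^2/2)·N^2), where N is the 3×3 nilpotent shift.

After assembling e^{tJ} and conjugating by P, we get:

e^{tA} =
  [t^2*exp(5*t) - 2*t*exp(5*t) + exp(5*t), t^2*exp(5*t)/2 + t*exp(5*t), t^2*exp(5*t)/2]
  [2*t^2*exp(5*t) - 2*t*exp(5*t), t^2*exp(5*t) + 3*t*exp(5*t) + exp(5*t), t^2*exp(5*t) + t*exp(5*t)]
  [-4*t^2*exp(5*t) + 6*t*exp(5*t), -2*t^2*exp(5*t) - 5*t*exp(5*t), -2*t^2*exp(5*t) - t*exp(5*t) + exp(5*t)]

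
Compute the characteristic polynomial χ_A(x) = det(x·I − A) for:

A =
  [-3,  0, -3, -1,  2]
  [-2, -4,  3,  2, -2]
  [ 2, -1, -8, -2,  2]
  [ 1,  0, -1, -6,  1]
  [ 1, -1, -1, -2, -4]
x^5 + 25*x^4 + 250*x^3 + 1250*x^2 + 3125*x + 3125

Expanding det(x·I − A) (e.g. by cofactor expansion or by noting that A is similar to its Jordan form J, which has the same characteristic polynomial as A) gives
  χ_A(x) = x^5 + 25*x^4 + 250*x^3 + 1250*x^2 + 3125*x + 3125
which factors as (x + 5)^5. The eigenvalues (with algebraic multiplicities) are λ = -5 with multiplicity 5.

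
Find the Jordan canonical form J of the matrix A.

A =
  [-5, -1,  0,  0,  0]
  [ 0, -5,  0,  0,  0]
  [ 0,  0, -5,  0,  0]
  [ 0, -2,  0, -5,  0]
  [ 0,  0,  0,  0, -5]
J_2(-5) ⊕ J_1(-5) ⊕ J_1(-5) ⊕ J_1(-5)

The characteristic polynomial is
  det(x·I − A) = x^5 + 25*x^4 + 250*x^3 + 1250*x^2 + 3125*x + 3125 = (x + 5)^5

Eigenvalues and multiplicities (the geometric multiplicity of λ is n − rank(A − λI), which equals the number of Jordan blocks for λ):
  λ = -5: algebraic multiplicity = 5, geometric multiplicity = 4

Determining the block sizes for each eigenvalue:
  λ = -5: 4 blocks summing to 5 forces exactly one block of size 2 and the rest size 1 → block sizes [2, 1, 1, 1]

Assembling the blocks gives a Jordan form
J =
  [-5,  1,  0,  0,  0]
  [ 0, -5,  0,  0,  0]
  [ 0,  0, -5,  0,  0]
  [ 0,  0,  0, -5,  0]
  [ 0,  0,  0,  0, -5]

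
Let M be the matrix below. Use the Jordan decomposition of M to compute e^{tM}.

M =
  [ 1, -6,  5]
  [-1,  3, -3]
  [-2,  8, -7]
e^{tM} =
  [2*t*exp(-t) + exp(-t), 2*t^2*exp(-t) - 6*t*exp(-t), -t^2*exp(-t) + 5*t*exp(-t)]
  [-t*exp(-t), -t^2*exp(-t) + 4*t*exp(-t) + exp(-t), t^2*exp(-t)/2 - 3*t*exp(-t)]
  [-2*t*exp(-t), -2*t^2*exp(-t) + 8*t*exp(-t), t^2*exp(-t) - 6*t*exp(-t) + exp(-t)]

Strategy: write M = P · J · P⁻¹ where J is a Jordan canonical form, so e^{tM} = P · e^{tJ} · P⁻¹, and e^{tJ} can be computed block-by-block.

M has Jordan form
J =
  [-1,  1,  0]
  [ 0, -1,  1]
  [ 0,  0, -1]
(up to reordering of blocks).

Per-block formulas:
  For a 3×3 Jordan block J_3(-1): exp(t · J_3(-1)) = e^(-1t)·(I + t·N + (t^2/2)·N^2), where N is the 3×3 nilpotent shift.

After assembling e^{tJ} and conjugating by P, we get:

e^{tM} =
  [2*t*exp(-t) + exp(-t), 2*t^2*exp(-t) - 6*t*exp(-t), -t^2*exp(-t) + 5*t*exp(-t)]
  [-t*exp(-t), -t^2*exp(-t) + 4*t*exp(-t) + exp(-t), t^2*exp(-t)/2 - 3*t*exp(-t)]
  [-2*t*exp(-t), -2*t^2*exp(-t) + 8*t*exp(-t), t^2*exp(-t) - 6*t*exp(-t) + exp(-t)]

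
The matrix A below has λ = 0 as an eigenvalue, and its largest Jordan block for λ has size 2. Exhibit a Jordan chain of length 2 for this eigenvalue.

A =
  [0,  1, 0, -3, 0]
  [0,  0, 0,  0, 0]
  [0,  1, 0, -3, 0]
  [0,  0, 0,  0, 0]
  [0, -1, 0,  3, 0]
A Jordan chain for λ = 0 of length 2:
v_1 = (1, 0, 1, 0, -1)ᵀ
v_2 = (0, 1, 0, 0, 0)ᵀ

Let N = A − (0)·I. We want v_2 with N^2 v_2 = 0 but N^1 v_2 ≠ 0; then v_{j-1} := N · v_j for j = 2, …, 2.

Pick v_2 = (0, 1, 0, 0, 0)ᵀ.
Then v_1 = N · v_2 = (1, 0, 1, 0, -1)ᵀ.

Sanity check: (A − (0)·I) v_1 = (0, 0, 0, 0, 0)ᵀ = 0. ✓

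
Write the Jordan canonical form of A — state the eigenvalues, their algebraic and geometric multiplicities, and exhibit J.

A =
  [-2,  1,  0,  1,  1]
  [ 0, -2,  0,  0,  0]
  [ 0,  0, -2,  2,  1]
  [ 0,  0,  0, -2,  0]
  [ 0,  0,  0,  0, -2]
J_2(-2) ⊕ J_2(-2) ⊕ J_1(-2)

The characteristic polynomial is
  det(x·I − A) = x^5 + 10*x^4 + 40*x^3 + 80*x^2 + 80*x + 32 = (x + 2)^5

Eigenvalues and multiplicities (the geometric multiplicity of λ is n − rank(A − λI), which equals the number of Jordan blocks for λ):
  λ = -2: algebraic multiplicity = 5, geometric multiplicity = 3

Determining the block sizes for each eigenvalue:
  λ = -2: with am = 5 and gm = 3, the partition is not yet determined (e.g. several partitions of 5 into 3 parts exist). Let N = A − (-2)·I. Computing rank(N^1) = 2, rank(N^2) = 0; the number of blocks of size ≥ j is rank(N^{j−1}) − rank(N^j), giving [3, 2]. So we have 2 block(s) of size 2, 1 block(s) of size 1 → block sizes [2, 2, 1]

Assembling the blocks gives a Jordan form
J =
  [-2,  1,  0,  0,  0]
  [ 0, -2,  0,  0,  0]
  [ 0,  0, -2,  1,  0]
  [ 0,  0,  0, -2,  0]
  [ 0,  0,  0,  0, -2]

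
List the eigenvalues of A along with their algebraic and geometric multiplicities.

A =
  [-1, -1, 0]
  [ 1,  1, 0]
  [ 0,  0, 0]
λ = 0: alg = 3, geom = 2

Step 1 — factor the characteristic polynomial to read off the algebraic multiplicities:
  χ_A(x) = x^3

Step 2 — compute geometric multiplicities via the rank-nullity identity g(λ) = n − rank(A − λI):
  rank(A − (0)·I) = 1, so dim ker(A − (0)·I) = n − 1 = 2

Summary:
  λ = 0: algebraic multiplicity = 3, geometric multiplicity = 2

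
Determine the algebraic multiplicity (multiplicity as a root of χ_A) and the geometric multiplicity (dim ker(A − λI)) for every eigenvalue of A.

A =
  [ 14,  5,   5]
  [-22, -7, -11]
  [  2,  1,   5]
λ = 4: alg = 3, geom = 2

Step 1 — factor the characteristic polynomial to read off the algebraic multiplicities:
  χ_A(x) = (x - 4)^3

Step 2 — compute geometric multiplicities via the rank-nullity identity g(λ) = n − rank(A − λI):
  rank(A − (4)·I) = 1, so dim ker(A − (4)·I) = n − 1 = 2

Summary:
  λ = 4: algebraic multiplicity = 3, geometric multiplicity = 2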